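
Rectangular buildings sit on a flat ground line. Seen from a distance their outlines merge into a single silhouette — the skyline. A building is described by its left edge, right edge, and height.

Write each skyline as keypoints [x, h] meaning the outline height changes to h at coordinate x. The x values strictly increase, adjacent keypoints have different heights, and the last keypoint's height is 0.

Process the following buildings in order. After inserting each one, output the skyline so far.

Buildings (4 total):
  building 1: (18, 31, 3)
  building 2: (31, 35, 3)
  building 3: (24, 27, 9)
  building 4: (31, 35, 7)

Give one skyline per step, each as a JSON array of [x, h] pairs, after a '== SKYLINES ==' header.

== SKYLINES ==
[[18,3],[31,0]]
[[18,3],[35,0]]
[[18,3],[24,9],[27,3],[35,0]]
[[18,3],[24,9],[27,3],[31,7],[35,0]]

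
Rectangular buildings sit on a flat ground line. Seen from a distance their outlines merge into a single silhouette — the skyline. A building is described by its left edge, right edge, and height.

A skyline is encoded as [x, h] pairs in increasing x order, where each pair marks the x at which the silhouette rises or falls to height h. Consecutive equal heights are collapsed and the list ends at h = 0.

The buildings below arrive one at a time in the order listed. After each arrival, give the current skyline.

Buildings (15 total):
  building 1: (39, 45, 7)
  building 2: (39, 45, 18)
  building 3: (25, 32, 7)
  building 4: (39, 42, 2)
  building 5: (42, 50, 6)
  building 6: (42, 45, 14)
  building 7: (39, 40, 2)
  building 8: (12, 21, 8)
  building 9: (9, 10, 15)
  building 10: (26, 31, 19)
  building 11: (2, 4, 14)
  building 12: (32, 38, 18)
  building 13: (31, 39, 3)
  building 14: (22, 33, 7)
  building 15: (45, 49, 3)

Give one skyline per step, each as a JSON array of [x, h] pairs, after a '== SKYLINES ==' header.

== SKYLINES ==
[[39,7],[45,0]]
[[39,18],[45,0]]
[[25,7],[32,0],[39,18],[45,0]]
[[25,7],[32,0],[39,18],[45,0]]
[[25,7],[32,0],[39,18],[45,6],[50,0]]
[[25,7],[32,0],[39,18],[45,6],[50,0]]
[[25,7],[32,0],[39,18],[45,6],[50,0]]
[[12,8],[21,0],[25,7],[32,0],[39,18],[45,6],[50,0]]
[[9,15],[10,0],[12,8],[21,0],[25,7],[32,0],[39,18],[45,6],[50,0]]
[[9,15],[10,0],[12,8],[21,0],[25,7],[26,19],[31,7],[32,0],[39,18],[45,6],[50,0]]
[[2,14],[4,0],[9,15],[10,0],[12,8],[21,0],[25,7],[26,19],[31,7],[32,0],[39,18],[45,6],[50,0]]
[[2,14],[4,0],[9,15],[10,0],[12,8],[21,0],[25,7],[26,19],[31,7],[32,18],[38,0],[39,18],[45,6],[50,0]]
[[2,14],[4,0],[9,15],[10,0],[12,8],[21,0],[25,7],[26,19],[31,7],[32,18],[38,3],[39,18],[45,6],[50,0]]
[[2,14],[4,0],[9,15],[10,0],[12,8],[21,0],[22,7],[26,19],[31,7],[32,18],[38,3],[39,18],[45,6],[50,0]]
[[2,14],[4,0],[9,15],[10,0],[12,8],[21,0],[22,7],[26,19],[31,7],[32,18],[38,3],[39,18],[45,6],[50,0]]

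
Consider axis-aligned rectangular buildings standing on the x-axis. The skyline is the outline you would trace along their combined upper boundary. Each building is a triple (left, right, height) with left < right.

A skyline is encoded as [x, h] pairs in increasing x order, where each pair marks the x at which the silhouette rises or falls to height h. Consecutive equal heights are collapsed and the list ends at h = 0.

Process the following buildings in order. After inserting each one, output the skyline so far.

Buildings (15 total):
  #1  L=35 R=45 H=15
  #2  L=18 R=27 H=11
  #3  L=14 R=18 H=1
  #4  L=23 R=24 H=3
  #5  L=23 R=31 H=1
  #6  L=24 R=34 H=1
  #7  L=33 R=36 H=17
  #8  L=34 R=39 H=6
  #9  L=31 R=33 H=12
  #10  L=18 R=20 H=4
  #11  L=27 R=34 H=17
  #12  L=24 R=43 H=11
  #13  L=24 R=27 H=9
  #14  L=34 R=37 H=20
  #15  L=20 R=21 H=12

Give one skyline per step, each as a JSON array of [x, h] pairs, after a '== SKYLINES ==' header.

== SKYLINES ==
[[35,15],[45,0]]
[[18,11],[27,0],[35,15],[45,0]]
[[14,1],[18,11],[27,0],[35,15],[45,0]]
[[14,1],[18,11],[27,0],[35,15],[45,0]]
[[14,1],[18,11],[27,1],[31,0],[35,15],[45,0]]
[[14,1],[18,11],[27,1],[34,0],[35,15],[45,0]]
[[14,1],[18,11],[27,1],[33,17],[36,15],[45,0]]
[[14,1],[18,11],[27,1],[33,17],[36,15],[45,0]]
[[14,1],[18,11],[27,1],[31,12],[33,17],[36,15],[45,0]]
[[14,1],[18,11],[27,1],[31,12],[33,17],[36,15],[45,0]]
[[14,1],[18,11],[27,17],[36,15],[45,0]]
[[14,1],[18,11],[27,17],[36,15],[45,0]]
[[14,1],[18,11],[27,17],[36,15],[45,0]]
[[14,1],[18,11],[27,17],[34,20],[37,15],[45,0]]
[[14,1],[18,11],[20,12],[21,11],[27,17],[34,20],[37,15],[45,0]]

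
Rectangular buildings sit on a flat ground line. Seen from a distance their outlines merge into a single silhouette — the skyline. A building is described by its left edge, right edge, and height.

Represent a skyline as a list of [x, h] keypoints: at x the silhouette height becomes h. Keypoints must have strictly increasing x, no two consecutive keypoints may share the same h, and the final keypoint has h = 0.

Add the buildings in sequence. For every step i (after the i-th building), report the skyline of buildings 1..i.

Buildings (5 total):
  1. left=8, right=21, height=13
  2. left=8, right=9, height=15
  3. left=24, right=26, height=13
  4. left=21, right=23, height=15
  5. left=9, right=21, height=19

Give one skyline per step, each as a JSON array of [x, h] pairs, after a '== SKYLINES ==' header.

== SKYLINES ==
[[8,13],[21,0]]
[[8,15],[9,13],[21,0]]
[[8,15],[9,13],[21,0],[24,13],[26,0]]
[[8,15],[9,13],[21,15],[23,0],[24,13],[26,0]]
[[8,15],[9,19],[21,15],[23,0],[24,13],[26,0]]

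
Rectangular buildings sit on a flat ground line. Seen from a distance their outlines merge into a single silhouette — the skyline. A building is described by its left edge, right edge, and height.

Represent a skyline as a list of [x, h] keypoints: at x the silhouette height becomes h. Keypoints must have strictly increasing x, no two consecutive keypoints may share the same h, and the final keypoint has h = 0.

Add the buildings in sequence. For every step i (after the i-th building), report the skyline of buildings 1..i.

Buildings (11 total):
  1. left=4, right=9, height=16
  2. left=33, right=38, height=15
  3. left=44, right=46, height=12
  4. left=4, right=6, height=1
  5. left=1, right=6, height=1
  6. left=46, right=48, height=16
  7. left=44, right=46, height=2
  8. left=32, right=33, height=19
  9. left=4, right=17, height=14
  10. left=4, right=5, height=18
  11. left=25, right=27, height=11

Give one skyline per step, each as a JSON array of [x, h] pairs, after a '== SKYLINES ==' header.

== SKYLINES ==
[[4,16],[9,0]]
[[4,16],[9,0],[33,15],[38,0]]
[[4,16],[9,0],[33,15],[38,0],[44,12],[46,0]]
[[4,16],[9,0],[33,15],[38,0],[44,12],[46,0]]
[[1,1],[4,16],[9,0],[33,15],[38,0],[44,12],[46,0]]
[[1,1],[4,16],[9,0],[33,15],[38,0],[44,12],[46,16],[48,0]]
[[1,1],[4,16],[9,0],[33,15],[38,0],[44,12],[46,16],[48,0]]
[[1,1],[4,16],[9,0],[32,19],[33,15],[38,0],[44,12],[46,16],[48,0]]
[[1,1],[4,16],[9,14],[17,0],[32,19],[33,15],[38,0],[44,12],[46,16],[48,0]]
[[1,1],[4,18],[5,16],[9,14],[17,0],[32,19],[33,15],[38,0],[44,12],[46,16],[48,0]]
[[1,1],[4,18],[5,16],[9,14],[17,0],[25,11],[27,0],[32,19],[33,15],[38,0],[44,12],[46,16],[48,0]]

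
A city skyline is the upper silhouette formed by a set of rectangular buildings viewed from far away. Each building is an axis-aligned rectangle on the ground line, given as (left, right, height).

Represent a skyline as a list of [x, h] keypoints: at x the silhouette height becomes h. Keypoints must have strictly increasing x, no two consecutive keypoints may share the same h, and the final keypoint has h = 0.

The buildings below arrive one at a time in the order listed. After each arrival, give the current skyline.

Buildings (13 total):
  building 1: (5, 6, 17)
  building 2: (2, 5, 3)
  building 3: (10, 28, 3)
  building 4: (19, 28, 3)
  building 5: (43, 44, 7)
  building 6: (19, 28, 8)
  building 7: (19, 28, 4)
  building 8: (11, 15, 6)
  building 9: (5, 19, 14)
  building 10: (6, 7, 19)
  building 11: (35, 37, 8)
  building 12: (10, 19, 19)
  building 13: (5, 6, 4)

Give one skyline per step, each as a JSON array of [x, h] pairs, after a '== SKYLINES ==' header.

== SKYLINES ==
[[5,17],[6,0]]
[[2,3],[5,17],[6,0]]
[[2,3],[5,17],[6,0],[10,3],[28,0]]
[[2,3],[5,17],[6,0],[10,3],[28,0]]
[[2,3],[5,17],[6,0],[10,3],[28,0],[43,7],[44,0]]
[[2,3],[5,17],[6,0],[10,3],[19,8],[28,0],[43,7],[44,0]]
[[2,3],[5,17],[6,0],[10,3],[19,8],[28,0],[43,7],[44,0]]
[[2,3],[5,17],[6,0],[10,3],[11,6],[15,3],[19,8],[28,0],[43,7],[44,0]]
[[2,3],[5,17],[6,14],[19,8],[28,0],[43,7],[44,0]]
[[2,3],[5,17],[6,19],[7,14],[19,8],[28,0],[43,7],[44,0]]
[[2,3],[5,17],[6,19],[7,14],[19,8],[28,0],[35,8],[37,0],[43,7],[44,0]]
[[2,3],[5,17],[6,19],[7,14],[10,19],[19,8],[28,0],[35,8],[37,0],[43,7],[44,0]]
[[2,3],[5,17],[6,19],[7,14],[10,19],[19,8],[28,0],[35,8],[37,0],[43,7],[44,0]]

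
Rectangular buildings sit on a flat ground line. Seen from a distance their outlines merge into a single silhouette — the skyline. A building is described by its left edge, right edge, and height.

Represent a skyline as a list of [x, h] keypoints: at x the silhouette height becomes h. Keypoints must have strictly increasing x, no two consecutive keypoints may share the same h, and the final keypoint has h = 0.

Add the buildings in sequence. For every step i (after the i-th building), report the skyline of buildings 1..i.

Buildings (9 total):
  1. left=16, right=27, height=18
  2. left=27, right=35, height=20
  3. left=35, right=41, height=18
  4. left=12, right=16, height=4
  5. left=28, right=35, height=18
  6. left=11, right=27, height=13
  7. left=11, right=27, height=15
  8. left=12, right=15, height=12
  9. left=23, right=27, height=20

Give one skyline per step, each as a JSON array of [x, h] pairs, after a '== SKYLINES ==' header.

== SKYLINES ==
[[16,18],[27,0]]
[[16,18],[27,20],[35,0]]
[[16,18],[27,20],[35,18],[41,0]]
[[12,4],[16,18],[27,20],[35,18],[41,0]]
[[12,4],[16,18],[27,20],[35,18],[41,0]]
[[11,13],[16,18],[27,20],[35,18],[41,0]]
[[11,15],[16,18],[27,20],[35,18],[41,0]]
[[11,15],[16,18],[27,20],[35,18],[41,0]]
[[11,15],[16,18],[23,20],[35,18],[41,0]]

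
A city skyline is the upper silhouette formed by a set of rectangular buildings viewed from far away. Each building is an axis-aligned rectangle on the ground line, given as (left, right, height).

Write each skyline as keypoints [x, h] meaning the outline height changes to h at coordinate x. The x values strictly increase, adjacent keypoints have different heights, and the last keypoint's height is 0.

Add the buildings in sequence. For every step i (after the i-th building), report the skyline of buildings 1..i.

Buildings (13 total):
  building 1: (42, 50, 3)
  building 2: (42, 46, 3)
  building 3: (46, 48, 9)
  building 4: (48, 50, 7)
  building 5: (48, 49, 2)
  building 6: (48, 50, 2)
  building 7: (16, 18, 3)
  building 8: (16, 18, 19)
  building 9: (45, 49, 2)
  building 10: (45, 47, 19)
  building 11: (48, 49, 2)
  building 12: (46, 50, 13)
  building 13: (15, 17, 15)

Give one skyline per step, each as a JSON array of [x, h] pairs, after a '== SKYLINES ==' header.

== SKYLINES ==
[[42,3],[50,0]]
[[42,3],[50,0]]
[[42,3],[46,9],[48,3],[50,0]]
[[42,3],[46,9],[48,7],[50,0]]
[[42,3],[46,9],[48,7],[50,0]]
[[42,3],[46,9],[48,7],[50,0]]
[[16,3],[18,0],[42,3],[46,9],[48,7],[50,0]]
[[16,19],[18,0],[42,3],[46,9],[48,7],[50,0]]
[[16,19],[18,0],[42,3],[46,9],[48,7],[50,0]]
[[16,19],[18,0],[42,3],[45,19],[47,9],[48,7],[50,0]]
[[16,19],[18,0],[42,3],[45,19],[47,9],[48,7],[50,0]]
[[16,19],[18,0],[42,3],[45,19],[47,13],[50,0]]
[[15,15],[16,19],[18,0],[42,3],[45,19],[47,13],[50,0]]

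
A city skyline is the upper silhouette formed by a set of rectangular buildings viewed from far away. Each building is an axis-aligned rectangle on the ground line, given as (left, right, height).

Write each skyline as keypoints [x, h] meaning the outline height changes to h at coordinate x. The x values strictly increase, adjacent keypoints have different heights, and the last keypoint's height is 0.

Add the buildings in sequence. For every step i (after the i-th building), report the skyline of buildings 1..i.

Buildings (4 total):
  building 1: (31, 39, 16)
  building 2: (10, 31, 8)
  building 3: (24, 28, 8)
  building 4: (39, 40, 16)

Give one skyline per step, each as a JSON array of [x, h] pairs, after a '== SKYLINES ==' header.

== SKYLINES ==
[[31,16],[39,0]]
[[10,8],[31,16],[39,0]]
[[10,8],[31,16],[39,0]]
[[10,8],[31,16],[40,0]]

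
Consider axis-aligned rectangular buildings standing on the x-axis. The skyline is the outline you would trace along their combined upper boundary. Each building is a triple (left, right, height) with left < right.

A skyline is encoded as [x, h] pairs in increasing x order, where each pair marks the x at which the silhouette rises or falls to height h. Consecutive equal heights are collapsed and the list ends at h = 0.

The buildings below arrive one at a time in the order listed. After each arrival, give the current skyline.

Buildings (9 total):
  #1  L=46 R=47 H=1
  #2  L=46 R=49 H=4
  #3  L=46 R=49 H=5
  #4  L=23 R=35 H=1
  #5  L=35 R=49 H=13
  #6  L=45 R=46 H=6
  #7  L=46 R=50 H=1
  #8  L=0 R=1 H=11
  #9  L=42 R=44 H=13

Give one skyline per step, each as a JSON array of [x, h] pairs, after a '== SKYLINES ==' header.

== SKYLINES ==
[[46,1],[47,0]]
[[46,4],[49,0]]
[[46,5],[49,0]]
[[23,1],[35,0],[46,5],[49,0]]
[[23,1],[35,13],[49,0]]
[[23,1],[35,13],[49,0]]
[[23,1],[35,13],[49,1],[50,0]]
[[0,11],[1,0],[23,1],[35,13],[49,1],[50,0]]
[[0,11],[1,0],[23,1],[35,13],[49,1],[50,0]]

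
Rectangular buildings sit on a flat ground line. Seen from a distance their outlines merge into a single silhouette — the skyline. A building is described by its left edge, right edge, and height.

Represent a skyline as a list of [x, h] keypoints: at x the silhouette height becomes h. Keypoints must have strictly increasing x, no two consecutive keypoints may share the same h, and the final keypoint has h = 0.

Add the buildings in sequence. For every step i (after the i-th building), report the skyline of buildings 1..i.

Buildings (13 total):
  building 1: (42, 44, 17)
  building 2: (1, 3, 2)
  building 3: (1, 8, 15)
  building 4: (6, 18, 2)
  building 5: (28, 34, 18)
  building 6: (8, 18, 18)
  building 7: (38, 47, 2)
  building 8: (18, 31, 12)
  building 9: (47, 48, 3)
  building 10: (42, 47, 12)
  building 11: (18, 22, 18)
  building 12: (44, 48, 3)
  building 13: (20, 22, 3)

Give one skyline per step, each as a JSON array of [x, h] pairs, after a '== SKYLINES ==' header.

== SKYLINES ==
[[42,17],[44,0]]
[[1,2],[3,0],[42,17],[44,0]]
[[1,15],[8,0],[42,17],[44,0]]
[[1,15],[8,2],[18,0],[42,17],[44,0]]
[[1,15],[8,2],[18,0],[28,18],[34,0],[42,17],[44,0]]
[[1,15],[8,18],[18,0],[28,18],[34,0],[42,17],[44,0]]
[[1,15],[8,18],[18,0],[28,18],[34,0],[38,2],[42,17],[44,2],[47,0]]
[[1,15],[8,18],[18,12],[28,18],[34,0],[38,2],[42,17],[44,2],[47,0]]
[[1,15],[8,18],[18,12],[28,18],[34,0],[38,2],[42,17],[44,2],[47,3],[48,0]]
[[1,15],[8,18],[18,12],[28,18],[34,0],[38,2],[42,17],[44,12],[47,3],[48,0]]
[[1,15],[8,18],[22,12],[28,18],[34,0],[38,2],[42,17],[44,12],[47,3],[48,0]]
[[1,15],[8,18],[22,12],[28,18],[34,0],[38,2],[42,17],[44,12],[47,3],[48,0]]
[[1,15],[8,18],[22,12],[28,18],[34,0],[38,2],[42,17],[44,12],[47,3],[48,0]]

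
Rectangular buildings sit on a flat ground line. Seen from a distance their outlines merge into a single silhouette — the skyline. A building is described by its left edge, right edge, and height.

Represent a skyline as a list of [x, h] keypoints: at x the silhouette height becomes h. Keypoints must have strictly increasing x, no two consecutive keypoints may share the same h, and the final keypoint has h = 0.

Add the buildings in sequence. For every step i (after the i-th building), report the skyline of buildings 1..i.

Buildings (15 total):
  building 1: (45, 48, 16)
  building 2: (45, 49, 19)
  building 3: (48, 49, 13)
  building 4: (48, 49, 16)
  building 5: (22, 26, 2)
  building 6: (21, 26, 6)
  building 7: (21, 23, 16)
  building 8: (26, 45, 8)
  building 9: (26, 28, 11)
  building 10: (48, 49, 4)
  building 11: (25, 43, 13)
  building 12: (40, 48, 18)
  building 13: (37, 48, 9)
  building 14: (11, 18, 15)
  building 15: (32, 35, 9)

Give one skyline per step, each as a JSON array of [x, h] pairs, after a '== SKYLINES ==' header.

== SKYLINES ==
[[45,16],[48,0]]
[[45,19],[49,0]]
[[45,19],[49,0]]
[[45,19],[49,0]]
[[22,2],[26,0],[45,19],[49,0]]
[[21,6],[26,0],[45,19],[49,0]]
[[21,16],[23,6],[26,0],[45,19],[49,0]]
[[21,16],[23,6],[26,8],[45,19],[49,0]]
[[21,16],[23,6],[26,11],[28,8],[45,19],[49,0]]
[[21,16],[23,6],[26,11],[28,8],[45,19],[49,0]]
[[21,16],[23,6],[25,13],[43,8],[45,19],[49,0]]
[[21,16],[23,6],[25,13],[40,18],[45,19],[49,0]]
[[21,16],[23,6],[25,13],[40,18],[45,19],[49,0]]
[[11,15],[18,0],[21,16],[23,6],[25,13],[40,18],[45,19],[49,0]]
[[11,15],[18,0],[21,16],[23,6],[25,13],[40,18],[45,19],[49,0]]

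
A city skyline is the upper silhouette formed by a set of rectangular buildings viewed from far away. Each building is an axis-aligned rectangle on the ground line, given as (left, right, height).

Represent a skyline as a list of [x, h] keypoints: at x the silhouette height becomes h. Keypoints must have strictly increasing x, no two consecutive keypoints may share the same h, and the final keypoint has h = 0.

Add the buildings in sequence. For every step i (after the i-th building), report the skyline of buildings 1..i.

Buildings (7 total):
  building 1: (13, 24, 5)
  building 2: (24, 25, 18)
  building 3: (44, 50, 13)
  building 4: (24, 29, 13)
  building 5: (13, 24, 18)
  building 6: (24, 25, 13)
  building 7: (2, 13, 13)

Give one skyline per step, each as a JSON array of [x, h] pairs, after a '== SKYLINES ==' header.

== SKYLINES ==
[[13,5],[24,0]]
[[13,5],[24,18],[25,0]]
[[13,5],[24,18],[25,0],[44,13],[50,0]]
[[13,5],[24,18],[25,13],[29,0],[44,13],[50,0]]
[[13,18],[25,13],[29,0],[44,13],[50,0]]
[[13,18],[25,13],[29,0],[44,13],[50,0]]
[[2,13],[13,18],[25,13],[29,0],[44,13],[50,0]]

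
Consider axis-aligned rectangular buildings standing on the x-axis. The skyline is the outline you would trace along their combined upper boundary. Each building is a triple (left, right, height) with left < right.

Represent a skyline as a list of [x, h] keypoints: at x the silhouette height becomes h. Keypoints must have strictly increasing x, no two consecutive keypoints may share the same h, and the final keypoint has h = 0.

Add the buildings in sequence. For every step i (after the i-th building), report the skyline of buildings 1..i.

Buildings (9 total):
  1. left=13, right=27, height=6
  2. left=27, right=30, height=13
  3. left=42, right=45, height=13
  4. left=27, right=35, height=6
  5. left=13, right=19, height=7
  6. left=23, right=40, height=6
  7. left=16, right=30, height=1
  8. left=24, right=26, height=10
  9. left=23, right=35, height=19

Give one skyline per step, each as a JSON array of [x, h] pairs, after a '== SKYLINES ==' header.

== SKYLINES ==
[[13,6],[27,0]]
[[13,6],[27,13],[30,0]]
[[13,6],[27,13],[30,0],[42,13],[45,0]]
[[13,6],[27,13],[30,6],[35,0],[42,13],[45,0]]
[[13,7],[19,6],[27,13],[30,6],[35,0],[42,13],[45,0]]
[[13,7],[19,6],[27,13],[30,6],[40,0],[42,13],[45,0]]
[[13,7],[19,6],[27,13],[30,6],[40,0],[42,13],[45,0]]
[[13,7],[19,6],[24,10],[26,6],[27,13],[30,6],[40,0],[42,13],[45,0]]
[[13,7],[19,6],[23,19],[35,6],[40,0],[42,13],[45,0]]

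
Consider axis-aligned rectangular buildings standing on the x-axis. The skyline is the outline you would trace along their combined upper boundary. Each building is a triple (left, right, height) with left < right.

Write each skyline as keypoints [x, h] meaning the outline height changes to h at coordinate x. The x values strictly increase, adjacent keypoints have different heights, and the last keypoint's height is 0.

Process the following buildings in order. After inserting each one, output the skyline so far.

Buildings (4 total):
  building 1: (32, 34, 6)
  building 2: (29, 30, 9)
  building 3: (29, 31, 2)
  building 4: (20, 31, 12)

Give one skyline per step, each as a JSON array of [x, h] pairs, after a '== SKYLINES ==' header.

== SKYLINES ==
[[32,6],[34,0]]
[[29,9],[30,0],[32,6],[34,0]]
[[29,9],[30,2],[31,0],[32,6],[34,0]]
[[20,12],[31,0],[32,6],[34,0]]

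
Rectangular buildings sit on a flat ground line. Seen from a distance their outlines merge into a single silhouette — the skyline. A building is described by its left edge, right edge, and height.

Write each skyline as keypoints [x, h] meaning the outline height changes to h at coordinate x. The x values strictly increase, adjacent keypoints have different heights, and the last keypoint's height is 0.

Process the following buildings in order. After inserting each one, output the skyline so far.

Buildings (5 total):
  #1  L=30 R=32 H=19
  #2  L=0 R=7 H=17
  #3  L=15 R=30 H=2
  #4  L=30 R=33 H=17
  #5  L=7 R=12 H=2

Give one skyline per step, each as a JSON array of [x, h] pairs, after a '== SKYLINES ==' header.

== SKYLINES ==
[[30,19],[32,0]]
[[0,17],[7,0],[30,19],[32,0]]
[[0,17],[7,0],[15,2],[30,19],[32,0]]
[[0,17],[7,0],[15,2],[30,19],[32,17],[33,0]]
[[0,17],[7,2],[12,0],[15,2],[30,19],[32,17],[33,0]]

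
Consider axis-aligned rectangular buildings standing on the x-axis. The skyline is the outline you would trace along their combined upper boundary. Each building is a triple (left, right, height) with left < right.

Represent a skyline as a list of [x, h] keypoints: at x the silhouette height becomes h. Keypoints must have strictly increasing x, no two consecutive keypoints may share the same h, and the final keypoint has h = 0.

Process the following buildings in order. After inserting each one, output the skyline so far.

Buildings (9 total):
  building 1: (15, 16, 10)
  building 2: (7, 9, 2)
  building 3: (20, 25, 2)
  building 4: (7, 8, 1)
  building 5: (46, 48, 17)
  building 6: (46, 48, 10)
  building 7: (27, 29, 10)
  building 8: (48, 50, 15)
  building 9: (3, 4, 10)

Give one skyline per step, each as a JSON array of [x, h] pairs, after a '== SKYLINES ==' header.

== SKYLINES ==
[[15,10],[16,0]]
[[7,2],[9,0],[15,10],[16,0]]
[[7,2],[9,0],[15,10],[16,0],[20,2],[25,0]]
[[7,2],[9,0],[15,10],[16,0],[20,2],[25,0]]
[[7,2],[9,0],[15,10],[16,0],[20,2],[25,0],[46,17],[48,0]]
[[7,2],[9,0],[15,10],[16,0],[20,2],[25,0],[46,17],[48,0]]
[[7,2],[9,0],[15,10],[16,0],[20,2],[25,0],[27,10],[29,0],[46,17],[48,0]]
[[7,2],[9,0],[15,10],[16,0],[20,2],[25,0],[27,10],[29,0],[46,17],[48,15],[50,0]]
[[3,10],[4,0],[7,2],[9,0],[15,10],[16,0],[20,2],[25,0],[27,10],[29,0],[46,17],[48,15],[50,0]]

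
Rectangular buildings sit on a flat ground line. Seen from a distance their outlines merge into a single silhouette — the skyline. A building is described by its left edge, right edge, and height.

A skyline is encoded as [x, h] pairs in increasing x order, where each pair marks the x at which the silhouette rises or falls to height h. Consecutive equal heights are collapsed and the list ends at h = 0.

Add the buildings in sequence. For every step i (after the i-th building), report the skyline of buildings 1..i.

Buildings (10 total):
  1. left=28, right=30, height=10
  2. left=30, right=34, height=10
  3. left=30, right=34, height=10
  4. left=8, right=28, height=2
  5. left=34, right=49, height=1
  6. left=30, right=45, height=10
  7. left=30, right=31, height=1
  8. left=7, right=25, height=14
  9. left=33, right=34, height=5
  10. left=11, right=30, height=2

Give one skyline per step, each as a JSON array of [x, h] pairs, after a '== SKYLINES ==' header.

== SKYLINES ==
[[28,10],[30,0]]
[[28,10],[34,0]]
[[28,10],[34,0]]
[[8,2],[28,10],[34,0]]
[[8,2],[28,10],[34,1],[49,0]]
[[8,2],[28,10],[45,1],[49,0]]
[[8,2],[28,10],[45,1],[49,0]]
[[7,14],[25,2],[28,10],[45,1],[49,0]]
[[7,14],[25,2],[28,10],[45,1],[49,0]]
[[7,14],[25,2],[28,10],[45,1],[49,0]]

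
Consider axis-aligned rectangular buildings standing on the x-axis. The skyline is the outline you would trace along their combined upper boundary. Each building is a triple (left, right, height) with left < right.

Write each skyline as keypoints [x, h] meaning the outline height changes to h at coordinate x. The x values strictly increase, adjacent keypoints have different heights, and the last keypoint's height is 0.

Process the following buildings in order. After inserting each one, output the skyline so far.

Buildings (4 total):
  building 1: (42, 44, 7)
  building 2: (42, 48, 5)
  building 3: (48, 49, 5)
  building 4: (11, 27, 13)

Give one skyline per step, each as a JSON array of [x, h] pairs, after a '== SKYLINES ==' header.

== SKYLINES ==
[[42,7],[44,0]]
[[42,7],[44,5],[48,0]]
[[42,7],[44,5],[49,0]]
[[11,13],[27,0],[42,7],[44,5],[49,0]]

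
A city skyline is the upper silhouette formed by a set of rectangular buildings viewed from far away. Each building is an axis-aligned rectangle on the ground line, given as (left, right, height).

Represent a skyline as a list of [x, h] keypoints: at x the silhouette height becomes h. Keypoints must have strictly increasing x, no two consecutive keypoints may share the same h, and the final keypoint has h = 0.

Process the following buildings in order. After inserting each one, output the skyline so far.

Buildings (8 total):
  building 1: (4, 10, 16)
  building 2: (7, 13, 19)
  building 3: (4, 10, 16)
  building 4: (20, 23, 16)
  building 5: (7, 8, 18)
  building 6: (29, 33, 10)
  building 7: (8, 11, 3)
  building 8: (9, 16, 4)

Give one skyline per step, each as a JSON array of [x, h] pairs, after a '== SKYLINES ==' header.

== SKYLINES ==
[[4,16],[10,0]]
[[4,16],[7,19],[13,0]]
[[4,16],[7,19],[13,0]]
[[4,16],[7,19],[13,0],[20,16],[23,0]]
[[4,16],[7,19],[13,0],[20,16],[23,0]]
[[4,16],[7,19],[13,0],[20,16],[23,0],[29,10],[33,0]]
[[4,16],[7,19],[13,0],[20,16],[23,0],[29,10],[33,0]]
[[4,16],[7,19],[13,4],[16,0],[20,16],[23,0],[29,10],[33,0]]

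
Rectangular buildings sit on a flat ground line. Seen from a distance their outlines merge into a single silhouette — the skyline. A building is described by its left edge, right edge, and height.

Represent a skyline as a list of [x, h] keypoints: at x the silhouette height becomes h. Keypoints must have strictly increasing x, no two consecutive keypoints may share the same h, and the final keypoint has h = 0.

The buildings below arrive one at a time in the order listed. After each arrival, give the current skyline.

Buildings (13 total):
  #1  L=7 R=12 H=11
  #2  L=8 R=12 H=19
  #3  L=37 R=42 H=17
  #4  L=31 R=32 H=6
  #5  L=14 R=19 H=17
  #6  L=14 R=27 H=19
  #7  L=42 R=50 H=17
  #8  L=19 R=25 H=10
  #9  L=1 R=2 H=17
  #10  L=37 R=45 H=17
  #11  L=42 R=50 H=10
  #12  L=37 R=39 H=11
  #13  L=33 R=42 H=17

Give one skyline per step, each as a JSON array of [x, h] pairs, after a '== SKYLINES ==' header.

== SKYLINES ==
[[7,11],[12,0]]
[[7,11],[8,19],[12,0]]
[[7,11],[8,19],[12,0],[37,17],[42,0]]
[[7,11],[8,19],[12,0],[31,6],[32,0],[37,17],[42,0]]
[[7,11],[8,19],[12,0],[14,17],[19,0],[31,6],[32,0],[37,17],[42,0]]
[[7,11],[8,19],[12,0],[14,19],[27,0],[31,6],[32,0],[37,17],[42,0]]
[[7,11],[8,19],[12,0],[14,19],[27,0],[31,6],[32,0],[37,17],[50,0]]
[[7,11],[8,19],[12,0],[14,19],[27,0],[31,6],[32,0],[37,17],[50,0]]
[[1,17],[2,0],[7,11],[8,19],[12,0],[14,19],[27,0],[31,6],[32,0],[37,17],[50,0]]
[[1,17],[2,0],[7,11],[8,19],[12,0],[14,19],[27,0],[31,6],[32,0],[37,17],[50,0]]
[[1,17],[2,0],[7,11],[8,19],[12,0],[14,19],[27,0],[31,6],[32,0],[37,17],[50,0]]
[[1,17],[2,0],[7,11],[8,19],[12,0],[14,19],[27,0],[31,6],[32,0],[37,17],[50,0]]
[[1,17],[2,0],[7,11],[8,19],[12,0],[14,19],[27,0],[31,6],[32,0],[33,17],[50,0]]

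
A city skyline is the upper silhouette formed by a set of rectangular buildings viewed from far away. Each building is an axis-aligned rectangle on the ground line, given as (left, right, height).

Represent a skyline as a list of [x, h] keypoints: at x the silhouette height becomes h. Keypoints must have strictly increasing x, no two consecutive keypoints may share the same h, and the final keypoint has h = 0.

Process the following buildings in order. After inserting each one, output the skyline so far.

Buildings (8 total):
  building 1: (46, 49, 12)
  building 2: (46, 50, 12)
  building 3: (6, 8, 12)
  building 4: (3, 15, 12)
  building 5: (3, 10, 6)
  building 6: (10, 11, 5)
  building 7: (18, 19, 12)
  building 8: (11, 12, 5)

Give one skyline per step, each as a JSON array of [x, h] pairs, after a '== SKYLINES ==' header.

== SKYLINES ==
[[46,12],[49,0]]
[[46,12],[50,0]]
[[6,12],[8,0],[46,12],[50,0]]
[[3,12],[15,0],[46,12],[50,0]]
[[3,12],[15,0],[46,12],[50,0]]
[[3,12],[15,0],[46,12],[50,0]]
[[3,12],[15,0],[18,12],[19,0],[46,12],[50,0]]
[[3,12],[15,0],[18,12],[19,0],[46,12],[50,0]]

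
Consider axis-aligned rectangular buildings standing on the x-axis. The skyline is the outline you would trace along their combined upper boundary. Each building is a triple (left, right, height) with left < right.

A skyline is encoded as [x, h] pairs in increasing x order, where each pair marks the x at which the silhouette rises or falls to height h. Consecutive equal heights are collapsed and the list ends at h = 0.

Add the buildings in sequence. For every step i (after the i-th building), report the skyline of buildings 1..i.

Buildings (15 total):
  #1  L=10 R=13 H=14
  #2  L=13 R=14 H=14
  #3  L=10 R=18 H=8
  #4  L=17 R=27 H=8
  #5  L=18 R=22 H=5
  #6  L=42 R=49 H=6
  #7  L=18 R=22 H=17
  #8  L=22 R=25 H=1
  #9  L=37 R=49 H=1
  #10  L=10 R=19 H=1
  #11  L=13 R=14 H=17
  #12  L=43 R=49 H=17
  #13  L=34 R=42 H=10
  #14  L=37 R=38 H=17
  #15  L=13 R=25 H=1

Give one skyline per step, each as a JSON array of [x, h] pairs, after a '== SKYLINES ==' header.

== SKYLINES ==
[[10,14],[13,0]]
[[10,14],[14,0]]
[[10,14],[14,8],[18,0]]
[[10,14],[14,8],[27,0]]
[[10,14],[14,8],[27,0]]
[[10,14],[14,8],[27,0],[42,6],[49,0]]
[[10,14],[14,8],[18,17],[22,8],[27,0],[42,6],[49,0]]
[[10,14],[14,8],[18,17],[22,8],[27,0],[42,6],[49,0]]
[[10,14],[14,8],[18,17],[22,8],[27,0],[37,1],[42,6],[49,0]]
[[10,14],[14,8],[18,17],[22,8],[27,0],[37,1],[42,6],[49,0]]
[[10,14],[13,17],[14,8],[18,17],[22,8],[27,0],[37,1],[42,6],[49,0]]
[[10,14],[13,17],[14,8],[18,17],[22,8],[27,0],[37,1],[42,6],[43,17],[49,0]]
[[10,14],[13,17],[14,8],[18,17],[22,8],[27,0],[34,10],[42,6],[43,17],[49,0]]
[[10,14],[13,17],[14,8],[18,17],[22,8],[27,0],[34,10],[37,17],[38,10],[42,6],[43,17],[49,0]]
[[10,14],[13,17],[14,8],[18,17],[22,8],[27,0],[34,10],[37,17],[38,10],[42,6],[43,17],[49,0]]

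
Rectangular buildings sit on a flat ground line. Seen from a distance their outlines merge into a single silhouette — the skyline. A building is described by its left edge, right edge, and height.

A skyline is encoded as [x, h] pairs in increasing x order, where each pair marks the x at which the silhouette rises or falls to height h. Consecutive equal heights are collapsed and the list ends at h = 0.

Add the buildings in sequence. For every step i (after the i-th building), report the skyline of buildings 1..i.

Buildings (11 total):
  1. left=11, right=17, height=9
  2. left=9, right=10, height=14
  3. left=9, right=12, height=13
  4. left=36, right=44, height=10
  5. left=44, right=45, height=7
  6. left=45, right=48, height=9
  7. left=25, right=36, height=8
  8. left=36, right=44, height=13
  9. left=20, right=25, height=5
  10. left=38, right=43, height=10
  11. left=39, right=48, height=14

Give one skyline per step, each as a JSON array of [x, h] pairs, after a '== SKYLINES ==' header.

== SKYLINES ==
[[11,9],[17,0]]
[[9,14],[10,0],[11,9],[17,0]]
[[9,14],[10,13],[12,9],[17,0]]
[[9,14],[10,13],[12,9],[17,0],[36,10],[44,0]]
[[9,14],[10,13],[12,9],[17,0],[36,10],[44,7],[45,0]]
[[9,14],[10,13],[12,9],[17,0],[36,10],[44,7],[45,9],[48,0]]
[[9,14],[10,13],[12,9],[17,0],[25,8],[36,10],[44,7],[45,9],[48,0]]
[[9,14],[10,13],[12,9],[17,0],[25,8],[36,13],[44,7],[45,9],[48,0]]
[[9,14],[10,13],[12,9],[17,0],[20,5],[25,8],[36,13],[44,7],[45,9],[48,0]]
[[9,14],[10,13],[12,9],[17,0],[20,5],[25,8],[36,13],[44,7],[45,9],[48,0]]
[[9,14],[10,13],[12,9],[17,0],[20,5],[25,8],[36,13],[39,14],[48,0]]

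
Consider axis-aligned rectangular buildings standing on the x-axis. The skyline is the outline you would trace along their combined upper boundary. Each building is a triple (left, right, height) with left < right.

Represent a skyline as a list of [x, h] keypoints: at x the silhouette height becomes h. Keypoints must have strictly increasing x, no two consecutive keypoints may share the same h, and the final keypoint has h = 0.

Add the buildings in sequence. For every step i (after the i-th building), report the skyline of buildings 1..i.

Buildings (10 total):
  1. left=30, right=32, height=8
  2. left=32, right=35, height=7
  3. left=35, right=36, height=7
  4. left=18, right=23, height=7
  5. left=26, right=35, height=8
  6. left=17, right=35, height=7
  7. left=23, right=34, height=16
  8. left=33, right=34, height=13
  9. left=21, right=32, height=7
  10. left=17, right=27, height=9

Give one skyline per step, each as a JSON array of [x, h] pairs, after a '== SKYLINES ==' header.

== SKYLINES ==
[[30,8],[32,0]]
[[30,8],[32,7],[35,0]]
[[30,8],[32,7],[36,0]]
[[18,7],[23,0],[30,8],[32,7],[36,0]]
[[18,7],[23,0],[26,8],[35,7],[36,0]]
[[17,7],[26,8],[35,7],[36,0]]
[[17,7],[23,16],[34,8],[35,7],[36,0]]
[[17,7],[23,16],[34,8],[35,7],[36,0]]
[[17,7],[23,16],[34,8],[35,7],[36,0]]
[[17,9],[23,16],[34,8],[35,7],[36,0]]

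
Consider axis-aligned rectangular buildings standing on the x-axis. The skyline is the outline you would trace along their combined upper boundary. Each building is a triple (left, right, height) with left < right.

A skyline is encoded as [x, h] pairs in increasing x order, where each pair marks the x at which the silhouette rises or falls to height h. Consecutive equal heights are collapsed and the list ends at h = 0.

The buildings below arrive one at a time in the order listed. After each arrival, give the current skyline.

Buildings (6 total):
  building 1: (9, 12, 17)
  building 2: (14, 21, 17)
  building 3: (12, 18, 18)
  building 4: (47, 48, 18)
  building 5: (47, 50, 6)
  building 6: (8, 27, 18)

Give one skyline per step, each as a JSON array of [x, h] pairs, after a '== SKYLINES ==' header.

== SKYLINES ==
[[9,17],[12,0]]
[[9,17],[12,0],[14,17],[21,0]]
[[9,17],[12,18],[18,17],[21,0]]
[[9,17],[12,18],[18,17],[21,0],[47,18],[48,0]]
[[9,17],[12,18],[18,17],[21,0],[47,18],[48,6],[50,0]]
[[8,18],[27,0],[47,18],[48,6],[50,0]]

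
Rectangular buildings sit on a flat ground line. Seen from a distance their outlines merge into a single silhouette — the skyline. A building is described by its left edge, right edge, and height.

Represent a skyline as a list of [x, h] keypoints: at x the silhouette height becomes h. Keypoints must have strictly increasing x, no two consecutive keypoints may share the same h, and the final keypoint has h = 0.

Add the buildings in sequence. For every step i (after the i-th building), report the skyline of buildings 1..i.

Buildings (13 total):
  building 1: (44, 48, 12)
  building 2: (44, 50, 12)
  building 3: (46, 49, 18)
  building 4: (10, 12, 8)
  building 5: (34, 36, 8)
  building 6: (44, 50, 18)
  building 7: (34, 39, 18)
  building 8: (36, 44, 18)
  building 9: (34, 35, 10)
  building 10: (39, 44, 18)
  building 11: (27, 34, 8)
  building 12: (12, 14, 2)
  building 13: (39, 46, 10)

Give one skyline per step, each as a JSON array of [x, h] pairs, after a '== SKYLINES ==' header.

== SKYLINES ==
[[44,12],[48,0]]
[[44,12],[50,0]]
[[44,12],[46,18],[49,12],[50,0]]
[[10,8],[12,0],[44,12],[46,18],[49,12],[50,0]]
[[10,8],[12,0],[34,8],[36,0],[44,12],[46,18],[49,12],[50,0]]
[[10,8],[12,0],[34,8],[36,0],[44,18],[50,0]]
[[10,8],[12,0],[34,18],[39,0],[44,18],[50,0]]
[[10,8],[12,0],[34,18],[50,0]]
[[10,8],[12,0],[34,18],[50,0]]
[[10,8],[12,0],[34,18],[50,0]]
[[10,8],[12,0],[27,8],[34,18],[50,0]]
[[10,8],[12,2],[14,0],[27,8],[34,18],[50,0]]
[[10,8],[12,2],[14,0],[27,8],[34,18],[50,0]]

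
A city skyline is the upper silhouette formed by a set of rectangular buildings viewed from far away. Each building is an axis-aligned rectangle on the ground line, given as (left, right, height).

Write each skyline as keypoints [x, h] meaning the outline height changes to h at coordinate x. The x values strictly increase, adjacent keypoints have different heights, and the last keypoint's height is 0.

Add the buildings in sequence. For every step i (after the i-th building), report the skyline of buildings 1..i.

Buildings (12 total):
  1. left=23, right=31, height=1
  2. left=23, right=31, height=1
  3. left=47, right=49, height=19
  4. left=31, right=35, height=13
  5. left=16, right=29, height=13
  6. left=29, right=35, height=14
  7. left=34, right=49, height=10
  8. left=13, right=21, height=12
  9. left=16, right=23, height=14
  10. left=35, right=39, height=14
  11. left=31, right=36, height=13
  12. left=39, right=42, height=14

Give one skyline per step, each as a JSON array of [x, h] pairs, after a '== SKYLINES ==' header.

== SKYLINES ==
[[23,1],[31,0]]
[[23,1],[31,0]]
[[23,1],[31,0],[47,19],[49,0]]
[[23,1],[31,13],[35,0],[47,19],[49,0]]
[[16,13],[29,1],[31,13],[35,0],[47,19],[49,0]]
[[16,13],[29,14],[35,0],[47,19],[49,0]]
[[16,13],[29,14],[35,10],[47,19],[49,0]]
[[13,12],[16,13],[29,14],[35,10],[47,19],[49,0]]
[[13,12],[16,14],[23,13],[29,14],[35,10],[47,19],[49,0]]
[[13,12],[16,14],[23,13],[29,14],[39,10],[47,19],[49,0]]
[[13,12],[16,14],[23,13],[29,14],[39,10],[47,19],[49,0]]
[[13,12],[16,14],[23,13],[29,14],[42,10],[47,19],[49,0]]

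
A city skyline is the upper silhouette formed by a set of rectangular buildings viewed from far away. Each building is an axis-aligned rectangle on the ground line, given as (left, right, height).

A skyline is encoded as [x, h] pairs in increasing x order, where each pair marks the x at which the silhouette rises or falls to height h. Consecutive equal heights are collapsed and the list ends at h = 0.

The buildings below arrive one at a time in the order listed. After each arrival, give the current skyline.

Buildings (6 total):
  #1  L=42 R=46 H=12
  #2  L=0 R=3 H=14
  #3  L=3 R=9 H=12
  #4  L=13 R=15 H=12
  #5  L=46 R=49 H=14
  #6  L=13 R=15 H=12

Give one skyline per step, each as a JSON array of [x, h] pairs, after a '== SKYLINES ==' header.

== SKYLINES ==
[[42,12],[46,0]]
[[0,14],[3,0],[42,12],[46,0]]
[[0,14],[3,12],[9,0],[42,12],[46,0]]
[[0,14],[3,12],[9,0],[13,12],[15,0],[42,12],[46,0]]
[[0,14],[3,12],[9,0],[13,12],[15,0],[42,12],[46,14],[49,0]]
[[0,14],[3,12],[9,0],[13,12],[15,0],[42,12],[46,14],[49,0]]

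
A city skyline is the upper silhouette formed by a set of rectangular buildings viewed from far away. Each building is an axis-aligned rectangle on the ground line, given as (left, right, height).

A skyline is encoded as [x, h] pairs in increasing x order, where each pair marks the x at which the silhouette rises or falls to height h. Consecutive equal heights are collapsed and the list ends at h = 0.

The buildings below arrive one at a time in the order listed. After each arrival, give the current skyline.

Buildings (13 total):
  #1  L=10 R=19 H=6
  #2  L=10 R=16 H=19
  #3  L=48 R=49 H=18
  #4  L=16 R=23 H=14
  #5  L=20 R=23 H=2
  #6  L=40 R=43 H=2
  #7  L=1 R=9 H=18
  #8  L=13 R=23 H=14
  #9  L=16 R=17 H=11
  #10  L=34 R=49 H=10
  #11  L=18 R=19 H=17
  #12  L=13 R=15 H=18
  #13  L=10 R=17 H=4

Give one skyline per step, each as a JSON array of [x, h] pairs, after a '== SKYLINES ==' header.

== SKYLINES ==
[[10,6],[19,0]]
[[10,19],[16,6],[19,0]]
[[10,19],[16,6],[19,0],[48,18],[49,0]]
[[10,19],[16,14],[23,0],[48,18],[49,0]]
[[10,19],[16,14],[23,0],[48,18],[49,0]]
[[10,19],[16,14],[23,0],[40,2],[43,0],[48,18],[49,0]]
[[1,18],[9,0],[10,19],[16,14],[23,0],[40,2],[43,0],[48,18],[49,0]]
[[1,18],[9,0],[10,19],[16,14],[23,0],[40,2],[43,0],[48,18],[49,0]]
[[1,18],[9,0],[10,19],[16,14],[23,0],[40,2],[43,0],[48,18],[49,0]]
[[1,18],[9,0],[10,19],[16,14],[23,0],[34,10],[48,18],[49,0]]
[[1,18],[9,0],[10,19],[16,14],[18,17],[19,14],[23,0],[34,10],[48,18],[49,0]]
[[1,18],[9,0],[10,19],[16,14],[18,17],[19,14],[23,0],[34,10],[48,18],[49,0]]
[[1,18],[9,0],[10,19],[16,14],[18,17],[19,14],[23,0],[34,10],[48,18],[49,0]]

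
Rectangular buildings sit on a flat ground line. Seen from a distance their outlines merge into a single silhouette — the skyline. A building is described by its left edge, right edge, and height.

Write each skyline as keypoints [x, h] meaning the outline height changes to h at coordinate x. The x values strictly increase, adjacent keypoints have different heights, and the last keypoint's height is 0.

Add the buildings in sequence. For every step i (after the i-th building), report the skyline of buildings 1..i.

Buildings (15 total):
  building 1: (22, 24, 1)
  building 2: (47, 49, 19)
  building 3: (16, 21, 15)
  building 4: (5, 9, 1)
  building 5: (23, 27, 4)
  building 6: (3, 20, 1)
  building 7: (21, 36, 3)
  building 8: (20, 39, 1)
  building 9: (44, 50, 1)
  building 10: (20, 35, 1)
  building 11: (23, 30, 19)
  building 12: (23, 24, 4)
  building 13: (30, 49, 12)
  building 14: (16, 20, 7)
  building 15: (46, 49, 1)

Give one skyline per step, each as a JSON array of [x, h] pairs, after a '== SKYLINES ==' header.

== SKYLINES ==
[[22,1],[24,0]]
[[22,1],[24,0],[47,19],[49,0]]
[[16,15],[21,0],[22,1],[24,0],[47,19],[49,0]]
[[5,1],[9,0],[16,15],[21,0],[22,1],[24,0],[47,19],[49,0]]
[[5,1],[9,0],[16,15],[21,0],[22,1],[23,4],[27,0],[47,19],[49,0]]
[[3,1],[16,15],[21,0],[22,1],[23,4],[27,0],[47,19],[49,0]]
[[3,1],[16,15],[21,3],[23,4],[27,3],[36,0],[47,19],[49,0]]
[[3,1],[16,15],[21,3],[23,4],[27,3],[36,1],[39,0],[47,19],[49,0]]
[[3,1],[16,15],[21,3],[23,4],[27,3],[36,1],[39,0],[44,1],[47,19],[49,1],[50,0]]
[[3,1],[16,15],[21,3],[23,4],[27,3],[36,1],[39,0],[44,1],[47,19],[49,1],[50,0]]
[[3,1],[16,15],[21,3],[23,19],[30,3],[36,1],[39,0],[44,1],[47,19],[49,1],[50,0]]
[[3,1],[16,15],[21,3],[23,19],[30,3],[36,1],[39,0],[44,1],[47,19],[49,1],[50,0]]
[[3,1],[16,15],[21,3],[23,19],[30,12],[47,19],[49,1],[50,0]]
[[3,1],[16,15],[21,3],[23,19],[30,12],[47,19],[49,1],[50,0]]
[[3,1],[16,15],[21,3],[23,19],[30,12],[47,19],[49,1],[50,0]]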